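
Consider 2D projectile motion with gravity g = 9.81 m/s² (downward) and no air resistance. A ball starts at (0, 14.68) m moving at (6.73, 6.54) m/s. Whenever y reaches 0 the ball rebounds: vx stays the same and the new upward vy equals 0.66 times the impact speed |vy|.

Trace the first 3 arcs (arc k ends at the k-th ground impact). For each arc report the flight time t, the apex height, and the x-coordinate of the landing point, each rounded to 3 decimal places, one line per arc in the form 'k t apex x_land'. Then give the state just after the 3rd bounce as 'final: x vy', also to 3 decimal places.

Arc 1: start y=14.680, vy=6.540 → t=2.521, apex=16.860, x_land=16.964, impact vy=-18.188
  bounce: vy ← 0.66·18.188 = 12.004
Arc 2: start y=0.000, vy=12.004 → t=2.447, apex=7.344, x_land=33.434, impact vy=-12.004
  bounce: vy ← 0.66·12.004 = 7.923
Arc 3: start y=0.000, vy=7.923 → t=1.615, apex=3.199, x_land=44.305, impact vy=-7.923
  bounce: vy ← 0.66·7.923 = 5.229

1 2.521 16.860 16.964
2 2.447 7.344 33.434
3 1.615 3.199 44.305
final: 44.305 5.229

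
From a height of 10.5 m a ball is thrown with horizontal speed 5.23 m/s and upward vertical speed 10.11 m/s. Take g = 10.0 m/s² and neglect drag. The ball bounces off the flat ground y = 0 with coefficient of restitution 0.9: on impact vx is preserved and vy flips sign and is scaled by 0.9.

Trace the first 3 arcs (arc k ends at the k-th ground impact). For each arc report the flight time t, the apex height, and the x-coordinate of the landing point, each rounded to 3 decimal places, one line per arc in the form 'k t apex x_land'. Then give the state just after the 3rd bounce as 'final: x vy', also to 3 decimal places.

Arc 1: start y=10.500, vy=10.110 → t=2.778, apex=15.611, x_land=14.529, impact vy=-17.670
  bounce: vy ← 0.9·17.670 = 15.903
Arc 2: start y=0.000, vy=15.903 → t=3.181, apex=12.645, x_land=31.163, impact vy=-15.903
  bounce: vy ← 0.9·15.903 = 14.312
Arc 3: start y=0.000, vy=14.312 → t=2.862, apex=10.242, x_land=46.133, impact vy=-14.312
  bounce: vy ← 0.9·14.312 = 12.881

1 2.778 15.611 14.529
2 3.181 12.645 31.163
3 2.862 10.242 46.133
final: 46.133 12.881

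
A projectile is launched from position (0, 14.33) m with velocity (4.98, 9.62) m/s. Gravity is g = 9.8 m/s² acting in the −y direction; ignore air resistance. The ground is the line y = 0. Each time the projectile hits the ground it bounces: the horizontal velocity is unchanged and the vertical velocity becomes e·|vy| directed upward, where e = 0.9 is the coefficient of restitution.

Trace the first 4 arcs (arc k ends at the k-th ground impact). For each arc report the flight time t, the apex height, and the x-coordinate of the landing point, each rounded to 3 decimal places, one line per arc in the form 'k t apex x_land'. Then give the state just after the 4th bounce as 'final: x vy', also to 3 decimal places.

Arc 1: start y=14.330, vy=9.620 → t=2.953, apex=19.052, x_land=14.708, impact vy=-19.324
  bounce: vy ← 0.9·19.324 = 17.391
Arc 2: start y=0.000, vy=17.391 → t=3.549, apex=15.432, x_land=32.384, impact vy=-17.391
  bounce: vy ← 0.9·17.391 = 15.652
Arc 3: start y=0.000, vy=15.652 → t=3.194, apex=12.500, x_land=48.292, impact vy=-15.652
  bounce: vy ← 0.9·15.652 = 14.087
Arc 4: start y=0.000, vy=14.087 → t=2.875, apex=10.125, x_land=62.609, impact vy=-14.087
  bounce: vy ← 0.9·14.087 = 12.678

1 2.953 19.052 14.708
2 3.549 15.432 32.384
3 3.194 12.500 48.292
4 2.875 10.125 62.609
final: 62.609 12.678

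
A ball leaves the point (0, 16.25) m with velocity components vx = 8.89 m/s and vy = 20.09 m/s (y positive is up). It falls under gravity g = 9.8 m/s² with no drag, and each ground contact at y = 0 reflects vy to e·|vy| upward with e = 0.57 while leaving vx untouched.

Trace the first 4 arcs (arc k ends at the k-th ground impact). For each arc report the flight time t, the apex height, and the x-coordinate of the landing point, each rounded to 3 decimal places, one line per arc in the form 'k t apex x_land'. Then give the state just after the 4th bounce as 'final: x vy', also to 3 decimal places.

Arc 1: start y=16.250, vy=20.090 → t=4.792, apex=36.842, x_land=42.601, impact vy=-26.872
  bounce: vy ← 0.57·26.872 = 15.317
Arc 2: start y=0.000, vy=15.317 → t=3.126, apex=11.970, x_land=70.391, impact vy=-15.317
  bounce: vy ← 0.57·15.317 = 8.731
Arc 3: start y=0.000, vy=8.731 → t=1.782, apex=3.889, x_land=86.231, impact vy=-8.731
  bounce: vy ← 0.57·8.731 = 4.977
Arc 4: start y=0.000, vy=4.977 → t=1.016, apex=1.264, x_land=95.260, impact vy=-4.977
  bounce: vy ← 0.57·4.977 = 2.837

1 4.792 36.842 42.601
2 3.126 11.970 70.391
3 1.782 3.889 86.231
4 1.016 1.264 95.260
final: 95.260 2.837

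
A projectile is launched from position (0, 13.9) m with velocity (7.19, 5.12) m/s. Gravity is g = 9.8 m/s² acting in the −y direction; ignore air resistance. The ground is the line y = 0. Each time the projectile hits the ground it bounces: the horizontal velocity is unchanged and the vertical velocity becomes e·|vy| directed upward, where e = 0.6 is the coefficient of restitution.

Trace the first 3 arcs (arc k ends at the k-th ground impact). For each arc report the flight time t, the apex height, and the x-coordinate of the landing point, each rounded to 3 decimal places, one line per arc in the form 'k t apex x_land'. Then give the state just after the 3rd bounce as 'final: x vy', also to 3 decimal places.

1 2.286 15.237 16.435
2 2.116 5.485 31.650
3 1.270 1.975 40.779
final: 40.779 3.733

Arc 1: start y=13.900, vy=5.120 → t=2.286, apex=15.237, x_land=16.435, impact vy=-17.282
  bounce: vy ← 0.6·17.282 = 10.369
Arc 2: start y=0.000, vy=10.369 → t=2.116, apex=5.485, x_land=31.650, impact vy=-10.369
  bounce: vy ← 0.6·10.369 = 6.221
Arc 3: start y=0.000, vy=6.221 → t=1.270, apex=1.975, x_land=40.779, impact vy=-6.221
  bounce: vy ← 0.6·6.221 = 3.733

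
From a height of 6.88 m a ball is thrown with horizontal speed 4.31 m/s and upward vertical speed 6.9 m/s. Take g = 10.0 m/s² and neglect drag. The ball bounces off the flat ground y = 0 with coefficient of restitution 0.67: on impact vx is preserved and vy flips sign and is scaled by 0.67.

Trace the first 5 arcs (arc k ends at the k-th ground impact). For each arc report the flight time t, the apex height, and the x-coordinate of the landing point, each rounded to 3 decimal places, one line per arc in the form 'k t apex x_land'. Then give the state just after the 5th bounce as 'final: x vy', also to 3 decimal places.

Arc 1: start y=6.880, vy=6.900 → t=2.051, apex=9.261, x_land=8.839, impact vy=-13.609
  bounce: vy ← 0.67·13.609 = 9.118
Arc 2: start y=0.000, vy=9.118 → t=1.824, apex=4.157, x_land=16.699, impact vy=-9.118
  bounce: vy ← 0.67·9.118 = 6.109
Arc 3: start y=0.000, vy=6.109 → t=1.222, apex=1.866, x_land=21.965, impact vy=-6.109
  bounce: vy ← 0.67·6.109 = 4.093
Arc 4: start y=0.000, vy=4.093 → t=0.819, apex=0.838, x_land=25.494, impact vy=-4.093
  bounce: vy ← 0.67·4.093 = 2.742
Arc 5: start y=0.000, vy=2.742 → t=0.548, apex=0.376, x_land=27.858, impact vy=-2.742
  bounce: vy ← 0.67·2.742 = 1.837

1 2.051 9.261 8.839
2 1.824 4.157 16.699
3 1.222 1.866 21.965
4 0.819 0.838 25.494
5 0.548 0.376 27.858
final: 27.858 1.837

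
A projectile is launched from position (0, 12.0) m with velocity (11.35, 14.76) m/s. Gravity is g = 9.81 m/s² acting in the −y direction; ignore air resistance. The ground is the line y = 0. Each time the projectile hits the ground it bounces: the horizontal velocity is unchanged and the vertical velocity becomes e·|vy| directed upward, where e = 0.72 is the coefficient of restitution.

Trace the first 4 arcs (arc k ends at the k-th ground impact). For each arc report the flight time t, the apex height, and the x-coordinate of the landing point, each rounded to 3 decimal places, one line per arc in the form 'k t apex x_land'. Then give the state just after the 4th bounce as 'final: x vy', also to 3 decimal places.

Arc 1: start y=12.000, vy=14.760 → t=3.675, apex=23.104, x_land=41.710, impact vy=-21.291
  bounce: vy ← 0.72·21.291 = 15.329
Arc 2: start y=0.000, vy=15.329 → t=3.125, apex=11.977, x_land=77.182, impact vy=-15.329
  bounce: vy ← 0.72·15.329 = 11.037
Arc 3: start y=0.000, vy=11.037 → t=2.250, apex=6.209, x_land=102.721, impact vy=-11.037
  bounce: vy ← 0.72·11.037 = 7.947
Arc 4: start y=0.000, vy=7.947 → t=1.620, apex=3.219, x_land=121.110, impact vy=-7.947
  bounce: vy ← 0.72·7.947 = 5.722

1 3.675 23.104 41.710
2 3.125 11.977 77.182
3 2.250 6.209 102.721
4 1.620 3.219 121.110
final: 121.110 5.722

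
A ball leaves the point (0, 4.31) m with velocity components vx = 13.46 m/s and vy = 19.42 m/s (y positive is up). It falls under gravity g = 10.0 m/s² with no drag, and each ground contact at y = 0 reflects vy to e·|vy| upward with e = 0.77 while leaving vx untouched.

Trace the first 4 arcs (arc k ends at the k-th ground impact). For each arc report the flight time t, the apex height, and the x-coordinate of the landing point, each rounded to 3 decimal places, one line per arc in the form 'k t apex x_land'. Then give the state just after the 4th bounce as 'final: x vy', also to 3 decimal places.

1 4.095 23.167 55.112
2 3.315 13.736 99.731
3 2.552 8.144 134.087
4 1.965 4.828 160.541
final: 160.541 7.567

Arc 1: start y=4.310, vy=19.420 → t=4.095, apex=23.167, x_land=55.112, impact vy=-21.525
  bounce: vy ← 0.77·21.525 = 16.574
Arc 2: start y=0.000, vy=16.574 → t=3.315, apex=13.736, x_land=99.731, impact vy=-16.574
  bounce: vy ← 0.77·16.574 = 12.762
Arc 3: start y=0.000, vy=12.762 → t=2.552, apex=8.144, x_land=134.087, impact vy=-12.762
  bounce: vy ← 0.77·12.762 = 9.827
Arc 4: start y=0.000, vy=9.827 → t=1.965, apex=4.828, x_land=160.541, impact vy=-9.827
  bounce: vy ← 0.77·9.827 = 7.567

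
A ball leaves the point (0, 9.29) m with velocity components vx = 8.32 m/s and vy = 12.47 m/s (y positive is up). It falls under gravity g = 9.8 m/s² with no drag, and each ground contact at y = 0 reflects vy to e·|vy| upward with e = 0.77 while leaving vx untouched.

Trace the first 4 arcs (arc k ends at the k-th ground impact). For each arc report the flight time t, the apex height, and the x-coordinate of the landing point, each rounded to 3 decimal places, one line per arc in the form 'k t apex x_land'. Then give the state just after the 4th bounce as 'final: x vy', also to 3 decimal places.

1 3.147 17.224 26.185
2 2.887 10.212 50.208
3 2.223 6.055 68.704
4 1.712 3.590 82.947
final: 82.947 6.459

Arc 1: start y=9.290, vy=12.470 → t=3.147, apex=17.224, x_land=26.185, impact vy=-18.373
  bounce: vy ← 0.77·18.373 = 14.148
Arc 2: start y=0.000, vy=14.148 → t=2.887, apex=10.212, x_land=50.208, impact vy=-14.148
  bounce: vy ← 0.77·14.148 = 10.894
Arc 3: start y=0.000, vy=10.894 → t=2.223, apex=6.055, x_land=68.704, impact vy=-10.894
  bounce: vy ← 0.77·10.894 = 8.388
Arc 4: start y=0.000, vy=8.388 → t=1.712, apex=3.590, x_land=82.947, impact vy=-8.388
  bounce: vy ← 0.77·8.388 = 6.459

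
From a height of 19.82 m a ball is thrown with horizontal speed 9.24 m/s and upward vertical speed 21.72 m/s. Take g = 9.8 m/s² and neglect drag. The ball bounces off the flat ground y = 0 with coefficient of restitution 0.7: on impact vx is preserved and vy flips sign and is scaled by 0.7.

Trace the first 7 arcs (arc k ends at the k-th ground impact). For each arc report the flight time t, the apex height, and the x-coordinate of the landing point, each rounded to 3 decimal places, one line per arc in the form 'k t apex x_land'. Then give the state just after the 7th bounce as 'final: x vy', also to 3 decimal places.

1 5.209 43.889 48.133
2 4.190 21.506 86.848
3 2.933 10.538 113.948
4 2.053 5.164 132.919
5 1.437 2.530 146.198
6 1.006 1.240 155.494
7 0.704 0.607 162.000
final: 162.000 2.415

Arc 1: start y=19.820, vy=21.720 → t=5.209, apex=43.889, x_land=48.133, impact vy=-29.330
  bounce: vy ← 0.7·29.330 = 20.531
Arc 2: start y=0.000, vy=20.531 → t=4.190, apex=21.506, x_land=86.848, impact vy=-20.531
  bounce: vy ← 0.7·20.531 = 14.372
Arc 3: start y=0.000, vy=14.372 → t=2.933, apex=10.538, x_land=113.948, impact vy=-14.372
  bounce: vy ← 0.7·14.372 = 10.060
Arc 4: start y=0.000, vy=10.060 → t=2.053, apex=5.164, x_land=132.919, impact vy=-10.060
  bounce: vy ← 0.7·10.060 = 7.042
Arc 5: start y=0.000, vy=7.042 → t=1.437, apex=2.530, x_land=146.198, impact vy=-7.042
  bounce: vy ← 0.7·7.042 = 4.929
Arc 6: start y=0.000, vy=4.929 → t=1.006, apex=1.240, x_land=155.494, impact vy=-4.929
  bounce: vy ← 0.7·4.929 = 3.451
Arc 7: start y=0.000, vy=3.451 → t=0.704, apex=0.607, x_land=162.000, impact vy=-3.451
  bounce: vy ← 0.7·3.451 = 2.415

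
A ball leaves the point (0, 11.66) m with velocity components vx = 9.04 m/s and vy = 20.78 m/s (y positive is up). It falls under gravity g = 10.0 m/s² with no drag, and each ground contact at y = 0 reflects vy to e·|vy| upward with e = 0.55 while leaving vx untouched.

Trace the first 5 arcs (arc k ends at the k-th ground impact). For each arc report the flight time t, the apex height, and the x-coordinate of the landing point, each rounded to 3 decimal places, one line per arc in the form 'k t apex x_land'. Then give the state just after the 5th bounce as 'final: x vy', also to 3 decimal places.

1 4.657 33.250 42.097
2 2.837 10.058 67.741
3 1.560 3.043 81.844
4 0.858 0.920 89.602
5 0.472 0.278 93.868
final: 93.868 1.298

Arc 1: start y=11.660, vy=20.780 → t=4.657, apex=33.250, x_land=42.097, impact vy=-25.788
  bounce: vy ← 0.55·25.788 = 14.183
Arc 2: start y=0.000, vy=14.183 → t=2.837, apex=10.058, x_land=67.741, impact vy=-14.183
  bounce: vy ← 0.55·14.183 = 7.801
Arc 3: start y=0.000, vy=7.801 → t=1.560, apex=3.043, x_land=81.844, impact vy=-7.801
  bounce: vy ← 0.55·7.801 = 4.290
Arc 4: start y=0.000, vy=4.290 → t=0.858, apex=0.920, x_land=89.602, impact vy=-4.290
  bounce: vy ← 0.55·4.290 = 2.360
Arc 5: start y=0.000, vy=2.360 → t=0.472, apex=0.278, x_land=93.868, impact vy=-2.360
  bounce: vy ← 0.55·2.360 = 1.298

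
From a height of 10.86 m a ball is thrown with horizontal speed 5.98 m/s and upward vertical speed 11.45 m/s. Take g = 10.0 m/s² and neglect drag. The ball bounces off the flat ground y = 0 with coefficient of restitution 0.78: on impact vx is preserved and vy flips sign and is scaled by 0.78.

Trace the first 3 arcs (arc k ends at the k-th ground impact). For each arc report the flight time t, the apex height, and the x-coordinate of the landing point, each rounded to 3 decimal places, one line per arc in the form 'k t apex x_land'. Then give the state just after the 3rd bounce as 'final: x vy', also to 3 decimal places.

Arc 1: start y=10.860, vy=11.450 → t=3.011, apex=17.415, x_land=18.007, impact vy=-18.663
  bounce: vy ← 0.78·18.663 = 14.557
Arc 2: start y=0.000, vy=14.557 → t=2.911, apex=10.595, x_land=35.418, impact vy=-14.557
  bounce: vy ← 0.78·14.557 = 11.354
Arc 3: start y=0.000, vy=11.354 → t=2.271, apex=6.446, x_land=48.998, impact vy=-11.354
  bounce: vy ← 0.78·11.354 = 8.856

1 3.011 17.415 18.007
2 2.911 10.595 35.418
3 2.271 6.446 48.998
final: 48.998 8.856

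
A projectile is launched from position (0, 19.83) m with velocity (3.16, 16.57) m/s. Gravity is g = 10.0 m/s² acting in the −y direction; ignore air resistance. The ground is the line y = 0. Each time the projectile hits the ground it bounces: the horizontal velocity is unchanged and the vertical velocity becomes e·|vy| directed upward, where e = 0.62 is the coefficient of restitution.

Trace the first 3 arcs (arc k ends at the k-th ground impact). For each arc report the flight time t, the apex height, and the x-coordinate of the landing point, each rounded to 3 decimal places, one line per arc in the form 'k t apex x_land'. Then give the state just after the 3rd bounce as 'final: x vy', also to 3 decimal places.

1 4.248 33.558 13.423
2 3.212 12.900 23.574
3 1.992 4.959 29.868
final: 29.868 6.174

Arc 1: start y=19.830, vy=16.570 → t=4.248, apex=33.558, x_land=13.423, impact vy=-25.907
  bounce: vy ← 0.62·25.907 = 16.062
Arc 2: start y=0.000, vy=16.062 → t=3.212, apex=12.900, x_land=23.574, impact vy=-16.062
  bounce: vy ← 0.62·16.062 = 9.959
Arc 3: start y=0.000, vy=9.959 → t=1.992, apex=4.959, x_land=29.868, impact vy=-9.959
  bounce: vy ← 0.62·9.959 = 6.174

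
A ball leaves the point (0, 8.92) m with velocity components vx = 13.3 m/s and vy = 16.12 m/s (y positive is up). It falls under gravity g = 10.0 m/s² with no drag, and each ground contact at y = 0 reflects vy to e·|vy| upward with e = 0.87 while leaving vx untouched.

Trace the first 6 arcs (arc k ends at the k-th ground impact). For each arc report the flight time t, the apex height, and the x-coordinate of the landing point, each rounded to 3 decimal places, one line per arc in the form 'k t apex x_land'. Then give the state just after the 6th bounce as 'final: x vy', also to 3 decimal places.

Arc 1: start y=8.920, vy=16.120 → t=3.705, apex=21.913, x_land=49.283, impact vy=-20.935
  bounce: vy ← 0.87·20.935 = 18.213
Arc 2: start y=0.000, vy=18.213 → t=3.643, apex=16.586, x_land=97.729, impact vy=-18.213
  bounce: vy ← 0.87·18.213 = 15.845
Arc 3: start y=0.000, vy=15.845 → t=3.169, apex=12.554, x_land=139.878, impact vy=-15.845
  bounce: vy ← 0.87·15.845 = 13.785
Arc 4: start y=0.000, vy=13.785 → t=2.757, apex=9.502, x_land=176.547, impact vy=-13.785
  bounce: vy ← 0.87·13.785 = 11.993
Arc 5: start y=0.000, vy=11.993 → t=2.399, apex=7.192, x_land=208.449, impact vy=-11.993
  bounce: vy ← 0.87·11.993 = 10.434
Arc 6: start y=0.000, vy=10.434 → t=2.087, apex=5.444, x_land=236.204, impact vy=-10.434
  bounce: vy ← 0.87·10.434 = 9.078

1 3.705 21.913 49.283
2 3.643 16.586 97.729
3 3.169 12.554 139.878
4 2.757 9.502 176.547
5 2.399 7.192 208.449
6 2.087 5.444 236.204
final: 236.204 9.078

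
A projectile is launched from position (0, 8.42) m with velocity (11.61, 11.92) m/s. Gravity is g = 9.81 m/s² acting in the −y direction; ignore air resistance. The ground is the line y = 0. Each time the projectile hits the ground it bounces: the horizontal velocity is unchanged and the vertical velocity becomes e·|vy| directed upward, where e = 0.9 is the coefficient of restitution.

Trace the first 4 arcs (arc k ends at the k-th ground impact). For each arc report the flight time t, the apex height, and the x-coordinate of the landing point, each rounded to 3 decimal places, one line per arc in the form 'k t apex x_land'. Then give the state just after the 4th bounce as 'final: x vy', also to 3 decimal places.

Arc 1: start y=8.420, vy=11.920 → t=3.002, apex=15.662, x_land=34.853, impact vy=-17.530
  bounce: vy ← 0.9·17.530 = 15.777
Arc 2: start y=0.000, vy=15.777 → t=3.216, apex=12.686, x_land=72.196, impact vy=-15.777
  bounce: vy ← 0.9·15.777 = 14.199
Arc 3: start y=0.000, vy=14.199 → t=2.895, apex=10.276, x_land=105.805, impact vy=-14.199
  bounce: vy ← 0.9·14.199 = 12.779
Arc 4: start y=0.000, vy=12.779 → t=2.605, apex=8.323, x_land=136.052, impact vy=-12.779
  bounce: vy ← 0.9·12.779 = 11.501

1 3.002 15.662 34.853
2 3.216 12.686 72.196
3 2.895 10.276 105.805
4 2.605 8.323 136.052
final: 136.052 11.501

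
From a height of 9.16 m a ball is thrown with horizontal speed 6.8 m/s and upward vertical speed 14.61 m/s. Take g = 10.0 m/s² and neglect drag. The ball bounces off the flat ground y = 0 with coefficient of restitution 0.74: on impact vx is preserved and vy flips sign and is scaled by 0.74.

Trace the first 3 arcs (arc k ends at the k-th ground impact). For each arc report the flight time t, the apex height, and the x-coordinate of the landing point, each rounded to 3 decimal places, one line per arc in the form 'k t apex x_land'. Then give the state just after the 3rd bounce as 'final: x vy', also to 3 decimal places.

1 3.453 19.833 23.478
2 2.948 10.860 43.521
3 2.181 5.947 58.354
final: 58.354 8.070

Arc 1: start y=9.160, vy=14.610 → t=3.453, apex=19.833, x_land=23.478, impact vy=-19.916
  bounce: vy ← 0.74·19.916 = 14.738
Arc 2: start y=0.000, vy=14.738 → t=2.948, apex=10.860, x_land=43.521, impact vy=-14.738
  bounce: vy ← 0.74·14.738 = 10.906
Arc 3: start y=0.000, vy=10.906 → t=2.181, apex=5.947, x_land=58.354, impact vy=-10.906
  bounce: vy ← 0.74·10.906 = 8.070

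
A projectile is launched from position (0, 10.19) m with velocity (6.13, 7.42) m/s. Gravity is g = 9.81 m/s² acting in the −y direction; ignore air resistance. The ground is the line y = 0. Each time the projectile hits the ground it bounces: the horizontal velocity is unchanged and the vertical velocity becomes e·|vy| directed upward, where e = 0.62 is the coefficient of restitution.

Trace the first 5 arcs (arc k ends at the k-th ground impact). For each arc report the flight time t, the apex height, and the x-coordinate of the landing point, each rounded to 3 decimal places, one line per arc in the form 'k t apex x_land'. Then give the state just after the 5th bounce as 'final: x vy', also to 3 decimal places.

1 2.384 12.996 14.615
2 2.018 4.996 26.988
3 1.251 1.920 34.659
4 0.776 0.738 39.415
5 0.481 0.284 42.364
final: 42.364 1.463

Arc 1: start y=10.190, vy=7.420 → t=2.384, apex=12.996, x_land=14.615, impact vy=-15.968
  bounce: vy ← 0.62·15.968 = 9.900
Arc 2: start y=0.000, vy=9.900 → t=2.018, apex=4.996, x_land=26.988, impact vy=-9.900
  bounce: vy ← 0.62·9.900 = 6.138
Arc 3: start y=0.000, vy=6.138 → t=1.251, apex=1.920, x_land=34.659, impact vy=-6.138
  bounce: vy ← 0.62·6.138 = 3.806
Arc 4: start y=0.000, vy=3.806 → t=0.776, apex=0.738, x_land=39.415, impact vy=-3.806
  bounce: vy ← 0.62·3.806 = 2.360
Arc 5: start y=0.000, vy=2.360 → t=0.481, apex=0.284, x_land=42.364, impact vy=-2.360
  bounce: vy ← 0.62·2.360 = 1.463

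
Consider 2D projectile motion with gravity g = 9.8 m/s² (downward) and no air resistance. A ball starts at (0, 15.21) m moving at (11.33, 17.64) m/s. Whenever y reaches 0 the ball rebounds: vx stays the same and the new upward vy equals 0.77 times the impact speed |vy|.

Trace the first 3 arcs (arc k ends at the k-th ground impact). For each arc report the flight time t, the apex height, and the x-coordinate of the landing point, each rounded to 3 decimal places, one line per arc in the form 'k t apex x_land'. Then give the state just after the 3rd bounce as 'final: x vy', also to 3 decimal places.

Arc 1: start y=15.210, vy=17.640 → t=4.319, apex=31.086, x_land=48.931, impact vy=-24.684
  bounce: vy ← 0.77·24.684 = 19.006
Arc 2: start y=0.000, vy=19.006 → t=3.879, apex=18.431, x_land=92.879, impact vy=-19.006
  bounce: vy ← 0.77·19.006 = 14.635
Arc 3: start y=0.000, vy=14.635 → t=2.987, apex=10.928, x_land=126.719, impact vy=-14.635
  bounce: vy ← 0.77·14.635 = 11.269

1 4.319 31.086 48.931
2 3.879 18.431 92.879
3 2.987 10.928 126.719
final: 126.719 11.269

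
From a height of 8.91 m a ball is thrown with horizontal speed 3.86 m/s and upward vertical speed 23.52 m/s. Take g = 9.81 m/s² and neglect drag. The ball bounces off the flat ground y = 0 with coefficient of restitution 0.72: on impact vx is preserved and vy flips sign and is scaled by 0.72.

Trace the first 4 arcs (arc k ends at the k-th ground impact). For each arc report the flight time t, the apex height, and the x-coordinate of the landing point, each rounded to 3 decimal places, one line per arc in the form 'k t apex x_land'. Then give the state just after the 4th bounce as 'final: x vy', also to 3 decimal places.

Arc 1: start y=8.910, vy=23.520 → t=5.148, apex=37.105, x_land=19.871, impact vy=-26.982
  bounce: vy ← 0.72·26.982 = 19.427
Arc 2: start y=0.000, vy=19.427 → t=3.961, apex=19.235, x_land=35.159, impact vy=-19.427
  bounce: vy ← 0.72·19.427 = 13.987
Arc 3: start y=0.000, vy=13.987 → t=2.852, apex=9.972, x_land=46.166, impact vy=-13.987
  bounce: vy ← 0.72·13.987 = 10.071
Arc 4: start y=0.000, vy=10.071 → t=2.053, apex=5.169, x_land=54.092, impact vy=-10.071
  bounce: vy ← 0.72·10.071 = 7.251

1 5.148 37.105 19.871
2 3.961 19.235 35.159
3 2.852 9.972 46.166
4 2.053 5.169 54.092
final: 54.092 7.251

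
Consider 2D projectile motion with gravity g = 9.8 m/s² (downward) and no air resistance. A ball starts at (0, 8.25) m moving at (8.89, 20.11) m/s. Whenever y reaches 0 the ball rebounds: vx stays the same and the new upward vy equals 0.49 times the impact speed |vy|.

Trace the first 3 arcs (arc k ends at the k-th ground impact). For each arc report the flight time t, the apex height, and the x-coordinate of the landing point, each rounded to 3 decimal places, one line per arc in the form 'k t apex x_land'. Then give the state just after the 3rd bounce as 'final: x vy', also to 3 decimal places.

Arc 1: start y=8.250, vy=20.110 → t=4.480, apex=28.883, x_land=39.826, impact vy=-23.793
  bounce: vy ← 0.49·23.793 = 11.659
Arc 2: start y=0.000, vy=11.659 → t=2.379, apex=6.935, x_land=60.978, impact vy=-11.659
  bounce: vy ← 0.49·11.659 = 5.713
Arc 3: start y=0.000, vy=5.713 → t=1.166, apex=1.665, x_land=71.343, impact vy=-5.713
  bounce: vy ← 0.49·5.713 = 2.799

1 4.480 28.883 39.826
2 2.379 6.935 60.978
3 1.166 1.665 71.343
final: 71.343 2.799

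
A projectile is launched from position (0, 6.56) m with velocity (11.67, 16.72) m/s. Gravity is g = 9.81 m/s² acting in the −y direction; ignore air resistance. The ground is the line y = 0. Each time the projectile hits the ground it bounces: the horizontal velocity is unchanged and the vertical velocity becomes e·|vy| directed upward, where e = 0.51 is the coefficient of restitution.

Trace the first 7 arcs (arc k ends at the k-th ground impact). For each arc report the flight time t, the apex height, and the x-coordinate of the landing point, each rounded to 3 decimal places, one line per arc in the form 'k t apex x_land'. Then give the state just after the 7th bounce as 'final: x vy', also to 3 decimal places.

1 3.764 20.809 43.927
2 2.101 5.412 68.444
3 1.071 1.408 80.948
4 0.546 0.366 87.325
5 0.279 0.095 90.577
6 0.142 0.025 92.236
7 0.072 0.006 93.082
final: 93.082 0.181

Arc 1: start y=6.560, vy=16.720 → t=3.764, apex=20.809, x_land=43.927, impact vy=-20.206
  bounce: vy ← 0.51·20.206 = 10.305
Arc 2: start y=0.000, vy=10.305 → t=2.101, apex=5.412, x_land=68.444, impact vy=-10.305
  bounce: vy ← 0.51·10.305 = 5.255
Arc 3: start y=0.000, vy=5.255 → t=1.071, apex=1.408, x_land=80.948, impact vy=-5.255
  bounce: vy ← 0.51·5.255 = 2.680
Arc 4: start y=0.000, vy=2.680 → t=0.546, apex=0.366, x_land=87.325, impact vy=-2.680
  bounce: vy ← 0.51·2.680 = 1.367
Arc 5: start y=0.000, vy=1.367 → t=0.279, apex=0.095, x_land=90.577, impact vy=-1.367
  bounce: vy ← 0.51·1.367 = 0.697
Arc 6: start y=0.000, vy=0.697 → t=0.142, apex=0.025, x_land=92.236, impact vy=-0.697
  bounce: vy ← 0.51·0.697 = 0.356
Arc 7: start y=0.000, vy=0.356 → t=0.072, apex=0.006, x_land=93.082, impact vy=-0.356
  bounce: vy ← 0.51·0.356 = 0.181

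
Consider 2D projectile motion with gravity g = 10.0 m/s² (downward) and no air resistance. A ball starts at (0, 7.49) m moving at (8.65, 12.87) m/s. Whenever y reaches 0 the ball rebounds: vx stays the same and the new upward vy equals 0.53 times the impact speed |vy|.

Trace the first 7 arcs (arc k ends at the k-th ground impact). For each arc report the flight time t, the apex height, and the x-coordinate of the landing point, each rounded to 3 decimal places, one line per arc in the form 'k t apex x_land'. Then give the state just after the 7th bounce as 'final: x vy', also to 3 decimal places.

Arc 1: start y=7.490, vy=12.870 → t=3.063, apex=15.772, x_land=26.495, impact vy=-17.761
  bounce: vy ← 0.53·17.761 = 9.413
Arc 2: start y=0.000, vy=9.413 → t=1.883, apex=4.430, x_land=42.780, impact vy=-9.413
  bounce: vy ← 0.53·9.413 = 4.989
Arc 3: start y=0.000, vy=4.989 → t=0.998, apex=1.244, x_land=51.411, impact vy=-4.989
  bounce: vy ← 0.53·4.989 = 2.644
Arc 4: start y=0.000, vy=2.644 → t=0.529, apex=0.350, x_land=55.985, impact vy=-2.644
  bounce: vy ← 0.53·2.644 = 1.401
Arc 5: start y=0.000, vy=1.401 → t=0.280, apex=0.098, x_land=58.410, impact vy=-1.401
  bounce: vy ← 0.53·1.401 = 0.743
Arc 6: start y=0.000, vy=0.743 → t=0.149, apex=0.028, x_land=59.695, impact vy=-0.743
  bounce: vy ← 0.53·0.743 = 0.394
Arc 7: start y=0.000, vy=0.394 → t=0.079, apex=0.008, x_land=60.376, impact vy=-0.394
  bounce: vy ← 0.53·0.394 = 0.209

1 3.063 15.772 26.495
2 1.883 4.430 42.780
3 0.998 1.244 51.411
4 0.529 0.350 55.985
5 0.280 0.098 58.410
6 0.149 0.028 59.695
7 0.079 0.008 60.376
final: 60.376 0.209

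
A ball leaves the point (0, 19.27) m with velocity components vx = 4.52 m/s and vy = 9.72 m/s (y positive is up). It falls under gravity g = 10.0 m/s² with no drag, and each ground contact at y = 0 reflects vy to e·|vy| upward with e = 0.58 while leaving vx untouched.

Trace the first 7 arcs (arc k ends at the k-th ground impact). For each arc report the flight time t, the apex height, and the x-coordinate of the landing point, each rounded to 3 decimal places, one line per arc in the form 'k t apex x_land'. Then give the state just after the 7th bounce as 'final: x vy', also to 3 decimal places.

1 3.163 23.994 14.295
2 2.541 8.072 25.781
3 1.474 2.715 32.443
4 0.855 0.913 36.306
5 0.496 0.307 38.547
6 0.288 0.103 39.847
7 0.167 0.035 40.601
final: 40.601 0.484

Arc 1: start y=19.270, vy=9.720 → t=3.163, apex=23.994, x_land=14.295, impact vy=-21.906
  bounce: vy ← 0.58·21.906 = 12.706
Arc 2: start y=0.000, vy=12.706 → t=2.541, apex=8.072, x_land=25.781, impact vy=-12.706
  bounce: vy ← 0.58·12.706 = 7.369
Arc 3: start y=0.000, vy=7.369 → t=1.474, apex=2.715, x_land=32.443, impact vy=-7.369
  bounce: vy ← 0.58·7.369 = 4.274
Arc 4: start y=0.000, vy=4.274 → t=0.855, apex=0.913, x_land=36.306, impact vy=-4.274
  bounce: vy ← 0.58·4.274 = 2.479
Arc 5: start y=0.000, vy=2.479 → t=0.496, apex=0.307, x_land=38.547, impact vy=-2.479
  bounce: vy ← 0.58·2.479 = 1.438
Arc 6: start y=0.000, vy=1.438 → t=0.288, apex=0.103, x_land=39.847, impact vy=-1.438
  bounce: vy ← 0.58·1.438 = 0.834
Arc 7: start y=0.000, vy=0.834 → t=0.167, apex=0.035, x_land=40.601, impact vy=-0.834
  bounce: vy ← 0.58·0.834 = 0.484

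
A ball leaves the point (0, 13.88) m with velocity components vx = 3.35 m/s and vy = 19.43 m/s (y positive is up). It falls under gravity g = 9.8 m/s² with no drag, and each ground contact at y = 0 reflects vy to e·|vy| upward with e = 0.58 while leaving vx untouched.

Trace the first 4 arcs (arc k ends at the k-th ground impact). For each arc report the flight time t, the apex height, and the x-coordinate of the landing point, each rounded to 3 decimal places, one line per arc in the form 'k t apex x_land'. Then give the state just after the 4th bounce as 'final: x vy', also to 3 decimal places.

1 4.583 33.141 15.354
2 3.017 11.149 25.460
3 1.750 3.750 31.322
4 1.015 1.262 34.722
final: 34.722 2.884

Arc 1: start y=13.880, vy=19.430 → t=4.583, apex=33.141, x_land=15.354, impact vy=-25.487
  bounce: vy ← 0.58·25.487 = 14.782
Arc 2: start y=0.000, vy=14.782 → t=3.017, apex=11.149, x_land=25.460, impact vy=-14.782
  bounce: vy ← 0.58·14.782 = 8.574
Arc 3: start y=0.000, vy=8.574 → t=1.750, apex=3.750, x_land=31.322, impact vy=-8.574
  bounce: vy ← 0.58·8.574 = 4.973
Arc 4: start y=0.000, vy=4.973 → t=1.015, apex=1.262, x_land=34.722, impact vy=-4.973
  bounce: vy ← 0.58·4.973 = 2.884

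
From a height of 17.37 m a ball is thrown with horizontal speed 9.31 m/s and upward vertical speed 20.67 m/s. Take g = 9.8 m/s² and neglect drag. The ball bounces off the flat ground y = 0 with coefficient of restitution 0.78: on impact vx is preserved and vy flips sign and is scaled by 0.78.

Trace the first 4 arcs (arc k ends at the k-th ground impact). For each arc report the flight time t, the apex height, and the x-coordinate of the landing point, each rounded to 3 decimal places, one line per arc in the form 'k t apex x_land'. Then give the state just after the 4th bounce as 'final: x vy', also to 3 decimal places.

1 4.936 39.168 45.959
2 4.411 23.830 87.021
3 3.440 14.498 119.050
4 2.683 8.821 144.032
final: 144.032 10.256

Arc 1: start y=17.370, vy=20.670 → t=4.936, apex=39.168, x_land=45.959, impact vy=-27.707
  bounce: vy ← 0.78·27.707 = 21.612
Arc 2: start y=0.000, vy=21.612 → t=4.411, apex=23.830, x_land=87.021, impact vy=-21.612
  bounce: vy ← 0.78·21.612 = 16.857
Arc 3: start y=0.000, vy=16.857 → t=3.440, apex=14.498, x_land=119.050, impact vy=-16.857
  bounce: vy ← 0.78·16.857 = 13.149
Arc 4: start y=0.000, vy=13.149 → t=2.683, apex=8.821, x_land=144.032, impact vy=-13.149
  bounce: vy ← 0.78·13.149 = 10.256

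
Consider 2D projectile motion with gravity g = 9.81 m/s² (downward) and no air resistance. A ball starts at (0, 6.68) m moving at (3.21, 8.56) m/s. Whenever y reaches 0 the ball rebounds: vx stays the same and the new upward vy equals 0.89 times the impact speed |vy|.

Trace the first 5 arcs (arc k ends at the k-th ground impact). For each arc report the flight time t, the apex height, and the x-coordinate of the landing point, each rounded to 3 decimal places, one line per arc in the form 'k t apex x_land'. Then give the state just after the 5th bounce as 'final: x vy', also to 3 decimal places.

1 2.330 10.415 7.478
2 2.594 8.249 15.804
3 2.308 6.534 23.214
4 2.054 5.176 29.809
5 1.828 4.100 35.679
final: 35.679 7.982

Arc 1: start y=6.680, vy=8.560 → t=2.330, apex=10.415, x_land=7.478, impact vy=-14.295
  bounce: vy ← 0.89·14.295 = 12.722
Arc 2: start y=0.000, vy=12.722 → t=2.594, apex=8.249, x_land=15.804, impact vy=-12.722
  bounce: vy ← 0.89·12.722 = 11.323
Arc 3: start y=0.000, vy=11.323 → t=2.308, apex=6.534, x_land=23.214, impact vy=-11.323
  bounce: vy ← 0.89·11.323 = 10.077
Arc 4: start y=0.000, vy=10.077 → t=2.054, apex=5.176, x_land=29.809, impact vy=-10.077
  bounce: vy ← 0.89·10.077 = 8.969
Arc 5: start y=0.000, vy=8.969 → t=1.828, apex=4.100, x_land=35.679, impact vy=-8.969
  bounce: vy ← 0.89·8.969 = 7.982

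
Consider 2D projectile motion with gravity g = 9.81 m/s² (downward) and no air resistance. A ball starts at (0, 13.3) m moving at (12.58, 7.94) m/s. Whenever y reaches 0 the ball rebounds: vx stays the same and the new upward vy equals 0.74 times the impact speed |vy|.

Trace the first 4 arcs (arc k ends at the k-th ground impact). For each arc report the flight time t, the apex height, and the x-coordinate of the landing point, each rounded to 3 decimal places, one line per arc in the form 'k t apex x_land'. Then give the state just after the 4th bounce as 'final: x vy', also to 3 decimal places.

Arc 1: start y=13.300, vy=7.940 → t=2.644, apex=16.513, x_land=33.264, impact vy=-18.000
  bounce: vy ← 0.74·18.000 = 13.320
Arc 2: start y=0.000, vy=13.320 → t=2.716, apex=9.043, x_land=67.426, impact vy=-13.320
  bounce: vy ← 0.74·13.320 = 9.857
Arc 3: start y=0.000, vy=9.857 → t=2.010, apex=4.952, x_land=92.705, impact vy=-9.857
  bounce: vy ← 0.74·9.857 = 7.294
Arc 4: start y=0.000, vy=7.294 → t=1.487, apex=2.712, x_land=111.412, impact vy=-7.294
  bounce: vy ← 0.74·7.294 = 5.397

1 2.644 16.513 33.264
2 2.716 9.043 67.426
3 2.010 4.952 92.705
4 1.487 2.712 111.412
final: 111.412 5.397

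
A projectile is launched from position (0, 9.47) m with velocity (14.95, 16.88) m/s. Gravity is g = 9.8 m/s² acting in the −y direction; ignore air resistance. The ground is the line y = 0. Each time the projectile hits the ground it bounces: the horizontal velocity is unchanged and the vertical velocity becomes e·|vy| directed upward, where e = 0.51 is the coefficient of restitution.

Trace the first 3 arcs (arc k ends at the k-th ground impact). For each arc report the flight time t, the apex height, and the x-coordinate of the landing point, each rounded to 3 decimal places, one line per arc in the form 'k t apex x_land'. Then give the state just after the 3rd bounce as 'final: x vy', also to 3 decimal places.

1 3.936 24.007 58.842
2 2.258 6.244 92.595
3 1.151 1.624 109.810
final: 109.810 2.877

Arc 1: start y=9.470, vy=16.880 → t=3.936, apex=24.007, x_land=58.842, impact vy=-21.692
  bounce: vy ← 0.51·21.692 = 11.063
Arc 2: start y=0.000, vy=11.063 → t=2.258, apex=6.244, x_land=92.595, impact vy=-11.063
  bounce: vy ← 0.51·11.063 = 5.642
Arc 3: start y=0.000, vy=5.642 → t=1.151, apex=1.624, x_land=109.810, impact vy=-5.642
  bounce: vy ← 0.51·5.642 = 2.877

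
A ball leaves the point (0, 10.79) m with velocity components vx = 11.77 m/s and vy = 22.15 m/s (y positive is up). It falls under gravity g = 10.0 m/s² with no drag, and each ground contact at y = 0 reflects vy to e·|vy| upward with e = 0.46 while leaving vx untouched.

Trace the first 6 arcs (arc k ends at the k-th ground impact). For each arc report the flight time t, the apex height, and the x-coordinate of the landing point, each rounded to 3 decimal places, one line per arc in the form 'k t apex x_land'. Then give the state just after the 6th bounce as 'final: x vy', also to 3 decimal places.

1 4.873 35.321 57.354
2 2.445 7.474 86.134
3 1.125 1.581 99.373
4 0.517 0.335 105.463
5 0.238 0.071 108.264
6 0.109 0.015 109.553
final: 109.553 0.252

Arc 1: start y=10.790, vy=22.150 → t=4.873, apex=35.321, x_land=57.354, impact vy=-26.579
  bounce: vy ← 0.46·26.579 = 12.226
Arc 2: start y=0.000, vy=12.226 → t=2.445, apex=7.474, x_land=86.134, impact vy=-12.226
  bounce: vy ← 0.46·12.226 = 5.624
Arc 3: start y=0.000, vy=5.624 → t=1.125, apex=1.581, x_land=99.373, impact vy=-5.624
  bounce: vy ← 0.46·5.624 = 2.587
Arc 4: start y=0.000, vy=2.587 → t=0.517, apex=0.335, x_land=105.463, impact vy=-2.587
  bounce: vy ← 0.46·2.587 = 1.190
Arc 5: start y=0.000, vy=1.190 → t=0.238, apex=0.071, x_land=108.264, impact vy=-1.190
  bounce: vy ← 0.46·1.190 = 0.547
Arc 6: start y=0.000, vy=0.547 → t=0.109, apex=0.015, x_land=109.553, impact vy=-0.547
  bounce: vy ← 0.46·0.547 = 0.252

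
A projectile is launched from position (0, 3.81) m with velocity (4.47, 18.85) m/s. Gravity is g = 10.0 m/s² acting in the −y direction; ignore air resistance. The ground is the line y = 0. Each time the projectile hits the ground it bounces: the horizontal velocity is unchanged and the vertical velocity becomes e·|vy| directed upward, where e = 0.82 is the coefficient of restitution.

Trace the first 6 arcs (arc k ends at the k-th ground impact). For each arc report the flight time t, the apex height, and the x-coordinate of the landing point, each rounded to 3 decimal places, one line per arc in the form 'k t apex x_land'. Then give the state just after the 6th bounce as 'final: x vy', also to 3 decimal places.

1 3.962 21.576 17.712
2 3.407 14.508 32.940
3 2.794 9.755 45.427
4 2.291 6.559 55.667
5 1.878 4.410 64.063
6 1.540 2.966 70.948
final: 70.948 6.315

Arc 1: start y=3.810, vy=18.850 → t=3.962, apex=21.576, x_land=17.712, impact vy=-20.773
  bounce: vy ← 0.82·20.773 = 17.034
Arc 2: start y=0.000, vy=17.034 → t=3.407, apex=14.508, x_land=32.940, impact vy=-17.034
  bounce: vy ← 0.82·17.034 = 13.968
Arc 3: start y=0.000, vy=13.968 → t=2.794, apex=9.755, x_land=45.427, impact vy=-13.968
  bounce: vy ← 0.82·13.968 = 11.454
Arc 4: start y=0.000, vy=11.454 → t=2.291, apex=6.559, x_land=55.667, impact vy=-11.454
  bounce: vy ← 0.82·11.454 = 9.392
Arc 5: start y=0.000, vy=9.392 → t=1.878, apex=4.410, x_land=64.063, impact vy=-9.392
  bounce: vy ← 0.82·9.392 = 7.701
Arc 6: start y=0.000, vy=7.701 → t=1.540, apex=2.966, x_land=70.948, impact vy=-7.701
  bounce: vy ← 0.82·7.701 = 6.315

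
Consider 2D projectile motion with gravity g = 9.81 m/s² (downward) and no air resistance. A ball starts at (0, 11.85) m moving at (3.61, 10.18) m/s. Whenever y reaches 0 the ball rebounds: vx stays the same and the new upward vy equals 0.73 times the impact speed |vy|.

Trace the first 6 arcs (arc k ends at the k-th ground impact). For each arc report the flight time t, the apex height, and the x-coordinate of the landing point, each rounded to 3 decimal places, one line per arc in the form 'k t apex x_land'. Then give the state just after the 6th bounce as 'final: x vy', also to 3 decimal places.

Arc 1: start y=11.850, vy=10.180 → t=2.907, apex=17.132, x_land=10.493, impact vy=-18.334
  bounce: vy ← 0.73·18.334 = 13.384
Arc 2: start y=0.000, vy=13.384 → t=2.729, apex=9.130, x_land=20.343, impact vy=-13.384
  bounce: vy ← 0.73·13.384 = 9.770
Arc 3: start y=0.000, vy=9.770 → t=1.992, apex=4.865, x_land=27.534, impact vy=-9.770
  bounce: vy ← 0.73·9.770 = 7.132
Arc 4: start y=0.000, vy=7.132 → t=1.454, apex=2.593, x_land=32.783, impact vy=-7.132
  bounce: vy ← 0.73·7.132 = 5.206
Arc 5: start y=0.000, vy=5.206 → t=1.061, apex=1.382, x_land=36.615, impact vy=-5.206
  bounce: vy ← 0.73·5.206 = 3.801
Arc 6: start y=0.000, vy=3.801 → t=0.775, apex=0.736, x_land=39.412, impact vy=-3.801
  bounce: vy ← 0.73·3.801 = 2.775

1 2.907 17.132 10.493
2 2.729 9.130 20.343
3 1.992 4.865 27.534
4 1.454 2.593 32.783
5 1.061 1.382 36.615
6 0.775 0.736 39.412
final: 39.412 2.775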